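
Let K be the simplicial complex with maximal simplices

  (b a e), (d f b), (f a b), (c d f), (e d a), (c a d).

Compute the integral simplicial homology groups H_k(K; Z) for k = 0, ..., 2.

H_0 = Z,  H_1 = Z,  H_2 = 0.

Fix the vertex order a < b < c < d < e < f and write every simplex with vertices in increasing order. Then dim K = 2 and the simplices of K are:

  0-simplices (6): a, b, c, d, e, f
  1-simplices (12): ab, ac, ad, ae, af, bd, be, bf, cd, cf, de, df
  2-simplices (6): abe, abf, acd, ade, bdf, cdf

giving chain groups C_0 ≅ Z^6, C_1 ≅ Z^12, C_2 ≅ Z^6.

The boundary map ∂_1: C_1 → C_0 is given by ∂[p,q] = [q] − [p]. For instance
  ∂ae = e − a.
As a 6×12 matrix over Z this has rank 5, with invariant factors (1,1,1,1,1).

∂_2: C_2 → C_1 maps a triangle to the signed sum of its edges. For instance
  ∂acd = cd − ad + ac,
  ∂bdf = df − bf + bd.
The 12×6 boundary matrix has rank 6 and Smith normal form diag(1,1,1,1,1,1).

Computing H_k = (kernel of ∂_k) / (image of ∂_{k+1}):

  H_0: rank C_0 − rank ∂_1 = 6 − 5 = 1, and the invariant factors of ∂_1 are all 1, so H_0 ≅ Z.
  H_1: rank ker ∂_1 − rank ∂_2 = (12 − 5) − 6 = 1, and the invariant factors of ∂_2 are all 1, so H_1 ≅ Z.
  H_2: rank ker ∂_2 − rank ∂_3 = (6 − 6) − 0 = 0, and there is no ∂_3, so H_2 ≅ 0.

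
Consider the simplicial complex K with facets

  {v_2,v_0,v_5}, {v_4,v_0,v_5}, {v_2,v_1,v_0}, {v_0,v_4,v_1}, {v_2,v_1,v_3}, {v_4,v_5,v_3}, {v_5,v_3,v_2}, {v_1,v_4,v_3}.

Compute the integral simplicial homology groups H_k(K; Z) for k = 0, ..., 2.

H_0 = Z,  H_1 = 0,  H_2 = Z.

We work with the vertex ordering v_0 < v_1 < v_2 < v_3 < v_4 < v_5. The simplices of K, each written with vertices in increasing order, are:

  0-simplices (6): [v_0], [v_1], [v_2], [v_3], [v_4], [v_5]
  1-simplices (12): [v_0,v_1], [v_0,v_2], [v_0,v_4], [v_0,v_5], [v_1,v_2], [v_1,v_3], [v_1,v_4], [v_2,v_3], [v_2,v_5], [v_3,v_4], [v_3,v_5], [v_4,v_5]
  2-simplices (8): [v_0,v_1,v_2], [v_0,v_1,v_4], [v_0,v_2,v_5], [v_0,v_4,v_5], [v_1,v_2,v_3], [v_1,v_3,v_4], [v_2,v_3,v_5], [v_3,v_4,v_5]

Hence C_0 ≅ Z^6, C_1 ≅ Z^12, C_2 ≅ Z^8.

Boundary ∂_1: C_1 → C_0 sends each edge [p,q] (with p < q) to q − p.
The resulting 6×12 matrix has rank 5, and its Smith normal form has invariant factors (1,1,1,1,1).

∂_2: C_2 → C_1 acts by ∂[p,q,r] = [q,r] − [p,r] + [p,q]. For instance
  ∂[v_3,v_4,v_5] = [v_4,v_5] − [v_3,v_5] + [v_3,v_4],
  ∂[v_0,v_4,v_5] = [v_4,v_5] − [v_0,v_5] + [v_0,v_4].
As a 12×8 matrix over Z this has rank 7, with invariant factors (1,1,1,1,1,1,1).

Now H_k = ker ∂_k / im ∂_{k+1}, so:

  H_0: rank C_0 − rank ∂_1 = 6 − 5 = 1, and the invariant factors of ∂_1 are all 1, so H_0 = Z.
  H_1: rank ker ∂_1 − rank ∂_2 = (12 − 5) − 7 = 0, and the invariant factors of ∂_2 are all 1, so H_1 = 0.
  H_2: rank ker ∂_2 − rank ∂_3 = (8 − 7) − 0 = 1, and there is no ∂_3, so H_2 = Z.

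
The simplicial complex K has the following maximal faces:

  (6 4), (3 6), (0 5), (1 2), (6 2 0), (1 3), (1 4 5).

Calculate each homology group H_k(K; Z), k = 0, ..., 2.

H_0 = Z,  H_1 = Z^3,  H_2 = 0.

We work with the vertex ordering 0 < 1 < 2 < 3 < 4 < 5 < 6. The simplices of K, each written with vertices in increasing order, are:

  0-simplices (7): [0], [1], [2], [3], [4], [5], [6]
  1-simplices (11): [0,2], [0,5], [0,6], [1,2], [1,3], [1,4], [1,5], [2,6], [3,6], [4,5], [4,6]
  2-simplices (2): [0,2,6], [1,4,5]

so the chain groups are C_0 ≅ Z^7, C_1 ≅ Z^11, C_2 ≅ Z^2.

Boundary ∂_1: C_1 → C_0 sends each edge [p,q] (with p < q) to q − p.
The 7×11 boundary matrix has rank 6 and Smith normal form diag(1,1,1,1,1,1).

The boundary map ∂_2: C_2 → C_1 sends each 2-simplex [p,q,r] to [q,r] − [p,r] + [p,q]. For instance
  ∂[0,2,6] = [2,6] − [0,6] + [0,2],
  ∂[1,4,5] = [4,5] − [1,5] + [1,4].
This gives a 11×2 integer matrix of rank 2; reducing to Smith normal form yields diagonal entries (1,1).

From H_k ≅ ker(∂_k) / im(∂_{k+1}) we obtain:

  H_0: rank C_0 − rank ∂_1 = 7 − 6 = 1, and the invariant factors of ∂_1 are all 1, so H_0 = Z.
  H_1: rank ker ∂_1 − rank ∂_2 = (11 − 6) − 2 = 3, and the invariant factors of ∂_2 are all 1, so H_1 = Z^3.
  H_2: rank ker ∂_2 − rank ∂_3 = (2 − 2) − 0 = 0, and there is no ∂_3, so H_2 = 0.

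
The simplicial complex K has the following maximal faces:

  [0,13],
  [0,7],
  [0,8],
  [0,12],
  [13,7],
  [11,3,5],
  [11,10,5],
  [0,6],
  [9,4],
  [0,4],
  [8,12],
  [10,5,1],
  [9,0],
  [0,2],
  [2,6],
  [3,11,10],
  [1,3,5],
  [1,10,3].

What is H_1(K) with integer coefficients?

H_1 ≅ Z^4.

Order the vertices as 0 < 1 < 2 < 3 < 4 < 5 < 6 < 7 < 8 < 9 < 10 < 11 < 12 < 13. Listing each simplex with vertices in this order, K has dimension 2 with simplices:

  0-simplices (14): [0], [1], [2], [3], [4], [5], [6], [7], [8], [9], [10], [11], [12], [13]
  1-simplices (21): [0,2], [0,4], [0,6], [0,7], [0,8], [0,9], [0,12], [0,13], [1,3], [1,5], [1,10], [2,6], [3,5], [3,10], [3,11], [4,9], [5,10], [5,11], [7,13], [8,12], [10,11]
  2-simplices (6): [1,3,5], [1,3,10], [1,5,10], [3,5,11], [3,10,11], [5,10,11]

so the chain groups are C_0 ≅ Z^14, C_1 ≅ Z^21, C_2 ≅ Z^6.

Boundary ∂_1: C_1 → C_0 is given by ∂[p,q] = [q] − [p]. For instance
  ∂[0,9] = [9] − [0].
The resulting 14×21 matrix has rank 12, and its Smith normal form has invariant factors (1,1,1,1,1,1,1,1,1,1,1,1).

∂_2: C_2 → C_1 sends each 2-simplex [p,q,r] to [q,r] − [p,r] + [p,q]. For instance
  ∂[1,5,10] = [5,10] − [1,10] + [1,5],
  ∂[3,5,11] = [5,11] − [3,11] + [3,5].
The 21×6 boundary matrix has rank 5 and Smith normal form diag(1,1,1,1,1).

Reading off H_k = ker ∂_k / im ∂_{k+1}:

  H_1: rank ker ∂_1 − rank ∂_2 = (21 − 12) − 5 = 4, and the invariant factors of ∂_2 are all 1, so H_1 ≅ Z^4.

(K is a triangulation of the disjoint union of a wedge of 4 circles and the 2-sphere S^2.)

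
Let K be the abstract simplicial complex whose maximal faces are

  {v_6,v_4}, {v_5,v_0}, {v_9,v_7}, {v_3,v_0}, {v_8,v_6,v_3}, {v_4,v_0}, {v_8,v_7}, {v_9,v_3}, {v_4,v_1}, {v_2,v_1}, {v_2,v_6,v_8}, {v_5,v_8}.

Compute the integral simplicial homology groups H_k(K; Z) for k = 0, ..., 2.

H_0 = Z,  H_1 = Z^4,  H_2 = 0.

Order the vertices as v_0 < v_1 < v_2 < v_3 < v_4 < v_5 < v_6 < v_7 < v_8 < v_9. Listing each simplex with vertices in this order, K has dimension 2 with simplices:

  0-simplices (10): [v_0], [v_1], [v_2], [v_3], [v_4], [v_5], [v_6], [v_7], [v_8], [v_9]
  1-simplices (15): (15 of them)
  2-simplices (2): [v_2,v_6,v_8], [v_3,v_6,v_8]

giving chain groups C_0 ≅ Z^10, C_1 ≅ Z^15, C_2 ≅ Z^2.

Boundary ∂_1: C_1 → C_0 is given by ∂[p,q] = [q] − [p].
As a 10×15 matrix over Z this has rank 9, with invariant factors (1,1,1,1,1,1,1,1,1).

Boundary ∂_2: C_2 → C_1 maps a triangle to the signed sum of its edges. For instance
  ∂[v_2,v_6,v_8] = [v_6,v_8] − [v_2,v_8] + [v_2,v_6],
  ∂[v_3,v_6,v_8] = [v_6,v_8] − [v_3,v_8] + [v_3,v_6].
This gives a 15×2 integer matrix of rank 2; reducing to Smith normal form yields diagonal entries (1,1).

From H_k ≅ ker(∂_k) / im(∂_{k+1}) we obtain:

  H_0: rank C_0 − rank ∂_1 = 10 − 9 = 1, and the invariant factors of ∂_1 are all 1, so H_0 = Z.
  H_1: rank ker ∂_1 − rank ∂_2 = (15 − 9) − 2 = 4, and the invariant factors of ∂_2 are all 1, so H_1 = Z^4.
  H_2: rank ker ∂_2 − rank ∂_3 = (2 − 2) − 0 = 0, and there is no ∂_3, so H_2 = 0.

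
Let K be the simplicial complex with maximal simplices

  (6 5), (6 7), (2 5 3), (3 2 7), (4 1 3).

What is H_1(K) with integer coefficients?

Fix the vertex order 1 < 2 < 3 < 4 < 5 < 6 < 7 and write every simplex with vertices in increasing order. Then dim K = 2 and the simplices of K are:

  0-simplices (7): [1], [2], [3], [4], [5], [6], [7]
  1-simplices (10): [1,3], [1,4], [2,3], [2,5], [2,7], [3,4], [3,5], [3,7], [5,6], [6,7]
  2-simplices (3): [1,3,4], [2,3,5], [2,3,7]

so the chain groups are C_0 ≅ Z^7, C_1 ≅ Z^10, C_2 ≅ Z^3.

The boundary map ∂_1: C_1 → C_0 is given by ∂[p,q] = [q] − [p].
The 7×10 boundary matrix has rank 6 and Smith normal form diag(1,1,1,1,1,1).

The boundary map ∂_2: C_2 → C_1 maps a triangle to the signed sum of its edges. For instance
  ∂[1,3,4] = [3,4] − [1,4] + [1,3],
  ∂[2,3,5] = [3,5] − [2,5] + [2,3].
The resulting 10×3 matrix has rank 3, and its Smith normal form has invariant factors (1,1,1).

From H_k ≅ ker(∂_k) / im(∂_{k+1}) we obtain:

  H_1: rank ker ∂_1 − rank ∂_2 = (10 − 6) − 3 = 1, and the invariant factors of ∂_2 are all 1, so H_1 = Z.

H_1 = Z.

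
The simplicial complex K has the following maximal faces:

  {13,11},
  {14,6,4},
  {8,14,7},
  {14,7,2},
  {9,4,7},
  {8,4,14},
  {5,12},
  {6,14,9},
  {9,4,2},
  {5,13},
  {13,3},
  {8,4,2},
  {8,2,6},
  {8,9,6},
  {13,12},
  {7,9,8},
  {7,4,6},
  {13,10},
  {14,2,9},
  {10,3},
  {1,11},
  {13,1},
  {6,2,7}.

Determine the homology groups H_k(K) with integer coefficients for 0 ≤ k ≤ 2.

H_0 = Z^2,  H_1 = Z^5,  H_2 = Z.

K has 14 vertices, 30 edges, 14 triangles.
rank ∂_0 = 0, rank ∂_1 = 12 ⇒ b_0 = 14 − 0 − 12 = 2; all invariant factors of ∂_1 are 1 so no torsion. So H_0 = Z^2.
rank ∂_1 = 12, rank ∂_2 = 13 ⇒ b_1 = 30 − 12 − 13 = 5; all invariant factors of ∂_2 are 1 so no torsion. So H_1 = Z^5.
rank ∂_2 = 13, rank ∂_3 = 0 ⇒ b_2 = 14 − 13 − 0 = 1. So H_2 = Z.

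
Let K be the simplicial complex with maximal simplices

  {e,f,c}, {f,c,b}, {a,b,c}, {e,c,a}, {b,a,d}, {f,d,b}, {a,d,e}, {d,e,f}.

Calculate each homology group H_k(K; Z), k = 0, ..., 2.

H_0 ≅ Z,  H_1 = 0,  H_2 ≅ Z.

Fix the vertex order a < b < c < d < e < f and write every simplex with vertices in increasing order. Then dim K = 2 and the simplices of K are:

  0-simplices (6): a, b, c, d, e, f
  1-simplices (12): ab, ac, ad, ae, bc, bd, bf, ce, cf, de, df, ef
  2-simplices (8): abc, abd, ace, ade, bcf, bdf, cef, def

so the chain groups are C_0 ≅ Z^6, C_1 ≅ Z^12, C_2 ≅ Z^8.

The boundary map ∂_1: C_1 → C_0 sends each edge [p,q] (with p < q) to q − p. For instance
  ∂bd = d − b.
This gives a 6×12 integer matrix of rank 5; reducing to Smith normal form yields diagonal entries (1,1,1,1,1).

The boundary map ∂_2: C_2 → C_1 maps a triangle to the signed sum of its edges. For instance
  ∂def = ef − df + de,
  ∂bcf = cf − bf + bc.
The resulting 12×8 matrix has rank 7, and its Smith normal form has invariant factors (1,1,1,1,1,1,1).

Reading off H_k = ker ∂_k / im ∂_{k+1}:

  H_0: rank C_0 − rank ∂_1 = 6 − 5 = 1, and the invariant factors of ∂_1 are all 1, so H_0 = Z.
  H_1: rank ker ∂_1 − rank ∂_2 = (12 − 5) − 7 = 0, and the invariant factors of ∂_2 are all 1, so H_1 = 0.
  H_2: rank ker ∂_2 − rank ∂_3 = (8 − 7) − 0 = 1, and there is no ∂_3, so H_2 = Z.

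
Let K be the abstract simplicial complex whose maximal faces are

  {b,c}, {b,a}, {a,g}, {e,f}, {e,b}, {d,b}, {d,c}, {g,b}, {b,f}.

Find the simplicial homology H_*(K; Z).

Take the total order a < b < c < d < e < f < g on the vertex set. Then K (dimension 1) consists of the simplices:

  0-simplices (7): a, b, c, d, e, f, g
  1-simplices (9): ab, ag, bc, bd, be, bf, bg, cd, ef

so the chain groups are C_0 ≅ Z^7, C_1 ≅ Z^9.

∂_1: C_1 → C_0 maps an edge to its endpoints' difference, ∂[p,q] = q − p.
The 7×9 boundary matrix has rank 6 and Smith normal form diag(1,1,1,1,1,1).

Computing H_k = (kernel of ∂_k) / (image of ∂_{k+1}):

  H_0: rank C_0 − rank ∂_1 = 7 − 6 = 1, and the invariant factors of ∂_1 are all 1, so H_0 ≅ Z.
  H_1: rank ker ∂_1 − rank ∂_2 = (9 − 6) − 0 = 3, and there is no ∂_2, so H_1 ≅ Z^3.

As a check, the Euler characteristic is 7 − 9 = -2, which agrees with 1 − 3 = -2.

H_0 ≅ Z,  H_1 ≅ Z^3.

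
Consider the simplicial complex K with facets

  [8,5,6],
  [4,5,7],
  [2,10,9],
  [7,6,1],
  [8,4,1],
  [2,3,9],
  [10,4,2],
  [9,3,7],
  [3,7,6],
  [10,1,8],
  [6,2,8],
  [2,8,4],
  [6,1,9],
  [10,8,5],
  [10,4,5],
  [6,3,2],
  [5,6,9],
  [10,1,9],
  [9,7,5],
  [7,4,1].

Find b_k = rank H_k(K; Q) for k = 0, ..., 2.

Take the total order 1 < 2 < 3 < 4 < 5 < 6 < 7 < 8 < 9 < 10 on the vertex set. Then K (dimension 2) consists of the simplices:

  0-simplices (10): [1], [2], [3], [4], [5], [6], [7], [8], [9], [10]
  1-simplices (30): (30 of them)
  2-simplices (20): (20 of them)

so the chain groups are C_0 ≅ Z^10, C_1 ≅ Z^30, C_2 ≅ Z^20.

∂_1: C_1 → C_0 is given by ∂[p,q] = [q] − [p]. For instance
  ∂[2,4] = [4] − [2].
The 10×30 boundary matrix has rank 9 and Smith normal form diag(1,1,1,1,1,1,1,1,1).

∂_2: C_2 → C_1 acts by ∂[p,q,r] = [q,r] − [p,r] + [p,q]. For instance
  ∂[1,6,7] = [6,7] − [1,7] + [1,6],
  ∂[1,8,10] = [8,10] − [1,10] + [1,8].
The resulting 30×20 matrix has rank 20, and its Smith normal form has invariant factors (1,1,1,1,1,1,1,1,1,1,1,1,1,1,1,1,1,1,1,2).

From H_k ≅ ker(∂_k) / im(∂_{k+1}) we obtain:

  H_0: rank C_0 − rank ∂_1 = 10 − 9 = 1, and the invariant factors of ∂_1 are all 1, so H_0 = Z.
  H_1: rank ker ∂_1 − rank ∂_2 = (30 − 9) − 20 = 1, and ∂_2 has invariant factor 2 > 1, so H_1 = Z × Z/2.
  H_2: rank ker ∂_2 − rank ∂_3 = (20 − 20) − 0 = 0, and there is no ∂_3, so H_2 = 0.

Hence the Betti numbers are b_0 = 1, b_1 = 1, b_2 = 0.

b_0 = 1, b_1 = 1, b_2 = 0.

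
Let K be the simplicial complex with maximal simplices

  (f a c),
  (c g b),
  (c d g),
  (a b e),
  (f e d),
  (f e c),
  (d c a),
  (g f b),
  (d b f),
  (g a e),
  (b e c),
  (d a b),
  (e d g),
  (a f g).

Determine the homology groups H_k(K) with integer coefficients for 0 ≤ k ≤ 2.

H_0 = Z,  H_1 = Z^2,  H_2 = Z.

Fix the vertex order a < b < c < d < e < f < g and write every simplex with vertices in increasing order. Then dim K = 2 and the simplices of K are:

  0-simplices (7): a, b, c, d, e, f, g
  1-simplices (21): ab, ac, ad, ae, af, ag, bc, bd, be, bf, bg, cd, ce, cf, cg, de, df, dg, ef, eg, fg
  2-simplices (14): abd, abe, acd, acf, aeg, afg, bce, bcg, bdf, bfg, cdg, cef, def, deg

so the chain groups are C_0 ≅ Z^7, C_1 ≅ Z^21, C_2 ≅ Z^14.

Boundary ∂_1: C_1 → C_0 sends each edge [p,q] (with p < q) to q − p.
This gives a 7×21 integer matrix of rank 6; reducing to Smith normal form yields diagonal entries (1,1,1,1,1,1).

∂_2: C_2 → C_1 maps a triangle to the signed sum of its edges. For instance
  ∂bfg = fg − bg + bf,
  ∂afg = fg − ag + af.
As a 21×14 matrix over Z this has rank 13, with invariant factors (1,1,1,1,1,1,1,1,1,1,1,1,1).

Reading off H_k = ker ∂_k / im ∂_{k+1}:

  H_0: rank C_0 − rank ∂_1 = 7 − 6 = 1, and the invariant factors of ∂_1 are all 1, so H_0 ≅ Z.
  H_1: rank ker ∂_1 − rank ∂_2 = (21 − 6) − 13 = 2, and the invariant factors of ∂_2 are all 1, so H_1 ≅ Z^2.
  H_2: rank ker ∂_2 − rank ∂_3 = (14 − 13) − 0 = 1, and there is no ∂_3, so H_2 ≅ Z.

(K is a triangulation of the torus T^2.)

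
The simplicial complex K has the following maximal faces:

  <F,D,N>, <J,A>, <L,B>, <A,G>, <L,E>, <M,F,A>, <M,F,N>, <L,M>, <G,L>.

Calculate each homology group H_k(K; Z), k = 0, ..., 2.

H_0 ≅ Z,  H_1 ≅ Z,  H_2 = 0.

Order the vertices as A < B < D < E < F < G < J < L < M < N. Listing each simplex with vertices in this order, K has dimension 2 with simplices:

  0-simplices (10): A, B, D, E, F, G, J, L, M, N
  1-simplices (13): AF, AG, AJ, AM, BL, DF, DN, EL, FM, FN, GL, LM, MN
  2-simplices (3): AFM, DFN, FMN

so the chain groups are C_0 ≅ Z^10, C_1 ≅ Z^13, C_2 ≅ Z^3.

∂_1: C_1 → C_0 is given by ∂[p,q] = [q] − [p]. For instance
  ∂BL = L − B.
The resulting 10×13 matrix has rank 9, and its Smith normal form has invariant factors (1,1,1,1,1,1,1,1,1).

The boundary map ∂_2: C_2 → C_1 maps a triangle to the signed sum of its edges. For instance
  ∂DFN = FN − DN + DF,
  ∂FMN = MN − FN + FM.
This gives a 13×3 integer matrix of rank 3; reducing to Smith normal form yields diagonal entries (1,1,1).

Now H_k = ker ∂_k / im ∂_{k+1}, so:

  H_0: rank C_0 − rank ∂_1 = 10 − 9 = 1, and the invariant factors of ∂_1 are all 1, so H_0 ≅ Z.
  H_1: rank ker ∂_1 − rank ∂_2 = (13 − 9) − 3 = 1, and the invariant factors of ∂_2 are all 1, so H_1 ≅ Z.
  H_2: rank ker ∂_2 − rank ∂_3 = (3 − 3) − 0 = 0, and there is no ∂_3, so H_2 ≅ 0.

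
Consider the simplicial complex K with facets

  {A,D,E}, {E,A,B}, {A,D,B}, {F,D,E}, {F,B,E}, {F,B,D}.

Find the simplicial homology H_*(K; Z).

H_0 = Z,  H_1 = 0,  H_2 = Z.

We work with the vertex ordering A < B < D < E < F. The simplices of K, each written with vertices in increasing order, are:

  0-simplices (5): A, B, D, E, F
  1-simplices (9): AB, AD, AE, BD, BE, BF, DE, DF, EF
  2-simplices (6): ABD, ABE, ADE, BDF, BEF, DEF

so the chain groups are C_0 ≅ Z^5, C_1 ≅ Z^9, C_2 ≅ Z^6.

Boundary ∂_1: C_1 → C_0 is given by ∂[p,q] = [q] − [p].
As a 5×9 matrix over Z this has rank 4, with invariant factors (1,1,1,1).

The boundary map ∂_2: C_2 → C_1 sends each 2-simplex [p,q,r] to [q,r] − [p,r] + [p,q]. For instance
  ∂BEF = EF − BF + BE,
  ∂ABE = BE − AE + AB.
This gives a 9×6 integer matrix of rank 5; reducing to Smith normal form yields diagonal entries (1,1,1,1,1).

Computing H_k = (kernel of ∂_k) / (image of ∂_{k+1}):

  H_0: rank C_0 − rank ∂_1 = 5 − 4 = 1, and the invariant factors of ∂_1 are all 1, so H_0 ≅ Z.
  H_1: rank ker ∂_1 − rank ∂_2 = (9 − 4) − 5 = 0, and the invariant factors of ∂_2 are all 1, so H_1 ≅ 0.
  H_2: rank ker ∂_2 − rank ∂_3 = (6 − 5) − 0 = 1, and there is no ∂_3, so H_2 ≅ Z.

As a check, the Euler characteristic is 5 − 9 + 6 = 2, which agrees with 1 − 0 + 1 = 2.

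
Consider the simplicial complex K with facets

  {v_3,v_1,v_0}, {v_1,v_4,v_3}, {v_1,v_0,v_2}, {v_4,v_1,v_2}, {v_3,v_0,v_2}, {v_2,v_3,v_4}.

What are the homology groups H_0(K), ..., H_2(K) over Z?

Take the total order v_0 < v_1 < v_2 < v_3 < v_4 on the vertex set. Then K (dimension 2) consists of the simplices:

  0-simplices (5): [v_0], [v_1], [v_2], [v_3], [v_4]
  1-simplices (9): [v_0,v_1], [v_0,v_2], [v_0,v_3], [v_1,v_2], [v_1,v_3], [v_1,v_4], [v_2,v_3], [v_2,v_4], [v_3,v_4]
  2-simplices (6): [v_0,v_1,v_2], [v_0,v_1,v_3], [v_0,v_2,v_3], [v_1,v_2,v_4], [v_1,v_3,v_4], [v_2,v_3,v_4]

so the chain groups are C_0 ≅ Z^5, C_1 ≅ Z^9, C_2 ≅ Z^6.

The boundary map ∂_1: C_1 → C_0 is given by ∂[p,q] = [q] − [p]. For instance
  ∂[v_2,v_3] = [v_3] − [v_2].
The resulting 5×9 matrix has rank 4, and its Smith normal form has invariant factors (1,1,1,1).

∂_2: C_2 → C_1 acts by ∂[p,q,r] = [q,r] − [p,r] + [p,q]. For instance
  ∂[v_0,v_1,v_2] = [v_1,v_2] − [v_0,v_2] + [v_0,v_1],
  ∂[v_1,v_2,v_4] = [v_2,v_4] − [v_1,v_4] + [v_1,v_2].
As a 9×6 matrix over Z this has rank 5, with invariant factors (1,1,1,1,1).

From H_k ≅ ker(∂_k) / im(∂_{k+1}) we obtain:

  H_0: rank C_0 − rank ∂_1 = 5 − 4 = 1, and the invariant factors of ∂_1 are all 1, so H_0 = Z.
  H_1: rank ker ∂_1 − rank ∂_2 = (9 − 4) − 5 = 0, and the invariant factors of ∂_2 are all 1, so H_1 = 0.
  H_2: rank ker ∂_2 − rank ∂_3 = (6 − 5) − 0 = 1, and there is no ∂_3, so H_2 = Z.

H_0 ≅ Z,  H_1 = 0,  H_2 ≅ Z.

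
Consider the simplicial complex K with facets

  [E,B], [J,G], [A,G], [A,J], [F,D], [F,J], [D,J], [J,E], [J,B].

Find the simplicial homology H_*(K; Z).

H_0 ≅ Z,  H_1 ≅ Z^3.

K has 7 vertices, 9 edges.
rank ∂_0 = 0, rank ∂_1 = 6 ⇒ b_0 = 7 − 0 − 6 = 1; all invariant factors of ∂_1 are 1 so no torsion. So H_0 ≅ Z.
rank ∂_1 = 6, rank ∂_2 = 0 ⇒ b_1 = 9 − 6 − 0 = 3. So H_1 ≅ Z^3.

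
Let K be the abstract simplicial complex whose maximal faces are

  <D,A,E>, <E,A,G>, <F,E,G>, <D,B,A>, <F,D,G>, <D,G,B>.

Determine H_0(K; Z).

Order the vertices as A < B < D < E < F < G. Listing each simplex with vertices in this order, K has dimension 2 with simplices:

  0-simplices (6): A, B, D, E, F, G
  1-simplices (12): AB, AD, AE, AG, BD, BG, DE, DF, DG, EF, EG, FG
  2-simplices (6): ABD, ADE, AEG, BDG, DFG, EFG

giving chain groups C_0 ≅ Z^6, C_1 ≅ Z^12, C_2 ≅ Z^6.

The boundary map ∂_1: C_1 → C_0 sends each edge [p,q] (with p < q) to q − p. For instance
  ∂DG = G − D.
The resulting 6×12 matrix has rank 5, and its Smith normal form has invariant factors (1,1,1,1,1).

Boundary ∂_2: C_2 → C_1 sends each 2-simplex [p,q,r] to [q,r] − [p,r] + [p,q]. For instance
  ∂AEG = EG − AG + AE,
  ∂DFG = FG − DG + DF.
The resulting 12×6 matrix has rank 6, and its Smith normal form has invariant factors (1,1,1,1,1,1).

Reading off H_k = ker ∂_k / im ∂_{k+1}:

  H_0: rank C_0 − rank ∂_1 = 6 − 5 = 1, and the invariant factors of ∂_1 are all 1, so H_0 = Z.

(K is a triangulation of the cylinder S^1 x I.)

H_0 ≅ Z.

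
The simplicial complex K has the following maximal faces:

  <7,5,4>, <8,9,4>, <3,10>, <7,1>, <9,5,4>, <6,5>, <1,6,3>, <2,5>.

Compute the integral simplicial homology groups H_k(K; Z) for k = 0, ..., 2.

H_0 = Z,  H_1 = Z,  H_2 = 0.

Order the vertices as 1 < 2 < 3 < 4 < 5 < 6 < 7 < 8 < 9 < 10. Listing each simplex with vertices in this order, K has dimension 2 with simplices:

  0-simplices (10): [1], [2], [3], [4], [5], [6], [7], [8], [9], [10]
  1-simplices (14): [1,3], [1,6], [1,7], [2,5], [3,6], [3,10], [4,5], [4,7], [4,8], [4,9], [5,6], [5,7], [5,9], [8,9]
  2-simplices (4): [1,3,6], [4,5,7], [4,5,9], [4,8,9]

Hence C_0 ≅ Z^10, C_1 ≅ Z^14, C_2 ≅ Z^4.

∂_1: C_1 → C_0 is given by ∂[p,q] = [q] − [p]. For instance
  ∂[4,7] = [7] − [4].
This gives a 10×14 integer matrix of rank 9; reducing to Smith normal form yields diagonal entries (1,1,1,1,1,1,1,1,1).

Boundary ∂_2: C_2 → C_1 sends each 2-simplex [p,q,r] to [q,r] − [p,r] + [p,q]. For instance
  ∂[4,5,9] = [5,9] − [4,9] + [4,5],
  ∂[4,8,9] = [8,9] − [4,9] + [4,8].
The resulting 14×4 matrix has rank 4, and its Smith normal form has invariant factors (1,1,1,1).

Computing H_k = (kernel of ∂_k) / (image of ∂_{k+1}):

  H_0: rank C_0 − rank ∂_1 = 10 − 9 = 1, and the invariant factors of ∂_1 are all 1, so H_0 ≅ Z.
  H_1: rank ker ∂_1 − rank ∂_2 = (14 − 9) − 4 = 1, and the invariant factors of ∂_2 are all 1, so H_1 ≅ Z.
  H_2: rank ker ∂_2 − rank ∂_3 = (4 − 4) − 0 = 0, and there is no ∂_3, so H_2 ≅ 0.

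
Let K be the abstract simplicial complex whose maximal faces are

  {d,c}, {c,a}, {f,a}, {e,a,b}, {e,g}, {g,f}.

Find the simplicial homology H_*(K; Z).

We work with the vertex ordering a < b < c < d < e < f < g. The simplices of K, each written with vertices in increasing order, are:

  0-simplices (7): a, b, c, d, e, f, g
  1-simplices (8): ab, ac, ae, af, be, cd, eg, fg
  2-simplices (1): abe

giving chain groups C_0 ≅ Z^7, C_1 ≅ Z^8, C_2 ≅ Z^1.

The boundary map ∂_1: C_1 → C_0 maps an edge to its endpoints' difference, ∂[p,q] = q − p.
The 7×8 boundary matrix has rank 6 and Smith normal form diag(1,1,1,1,1,1).

The boundary map ∂_2: C_2 → C_1 sends each 2-simplex [p,q,r] to [q,r] − [p,r] + [p,q]. For instance
  ∂abe = be − ae + ab.
The resulting 8×1 matrix has rank 1, and its Smith normal form has invariant factors (1).

Computing H_k = (kernel of ∂_k) / (image of ∂_{k+1}):

  H_0: rank C_0 − rank ∂_1 = 7 − 6 = 1, and the invariant factors of ∂_1 are all 1, so H_0 = Z.
  H_1: rank ker ∂_1 − rank ∂_2 = (8 − 6) − 1 = 1, and the invariant factors of ∂_2 are all 1, so H_1 = Z.
  H_2: rank ker ∂_2 − rank ∂_3 = (1 − 1) − 0 = 0, and there is no ∂_3, so H_2 = 0.

As a check, the Euler characteristic is 7 − 8 + 1 = 0, which agrees with 1 − 1 + 0 = 0.

H_0 ≅ Z,  H_1 ≅ Z,  H_2 = 0.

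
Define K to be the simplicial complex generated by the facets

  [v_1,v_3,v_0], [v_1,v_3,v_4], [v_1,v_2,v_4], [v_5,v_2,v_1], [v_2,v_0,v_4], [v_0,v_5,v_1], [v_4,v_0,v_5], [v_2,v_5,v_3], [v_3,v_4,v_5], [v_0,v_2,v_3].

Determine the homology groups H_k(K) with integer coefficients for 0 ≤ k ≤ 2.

H_0 = Z,  H_1 = Z/2Z,  H_2 = 0.

We work with the vertex ordering v_0 < v_1 < v_2 < v_3 < v_4 < v_5. The simplices of K, each written with vertices in increasing order, are:

  0-simplices (6): [v_0], [v_1], [v_2], [v_3], [v_4], [v_5]
  1-simplices (15): (15 of them)
  2-simplices (10): [v_0,v_1,v_3], [v_0,v_1,v_5], [v_0,v_2,v_3], [v_0,v_2,v_4], [v_0,v_4,v_5], [v_1,v_2,v_4], [v_1,v_2,v_5], [v_1,v_3,v_4], [v_2,v_3,v_5], [v_3,v_4,v_5]

giving chain groups C_0 ≅ Z^6, C_1 ≅ Z^15, C_2 ≅ Z^10.

Boundary ∂_1: C_1 → C_0 sends each edge [p,q] (with p < q) to q − p.
This gives a 6×15 integer matrix of rank 5; reducing to Smith normal form yields diagonal entries (1,1,1,1,1).

The boundary map ∂_2: C_2 → C_1 acts by ∂[p,q,r] = [q,r] − [p,r] + [p,q]. For instance
  ∂[v_1,v_2,v_5] = [v_2,v_5] − [v_1,v_5] + [v_1,v_2],
  ∂[v_0,v_2,v_4] = [v_2,v_4] − [v_0,v_4] + [v_0,v_2].
This gives a 15×10 integer matrix of rank 10; reducing to Smith normal form yields diagonal entries (1,1,1,1,1,1,1,1,1,2).

Now H_k = ker ∂_k / im ∂_{k+1}, so:

  H_0: rank C_0 − rank ∂_1 = 6 − 5 = 1, and the invariant factors of ∂_1 are all 1, so H_0 ≅ Z.
  H_1: rank ker ∂_1 − rank ∂_2 = (15 − 5) − 10 = 0, and ∂_2 has invariant factor 2 > 1, so H_1 ≅ Z/2Z.
  H_2: rank ker ∂_2 − rank ∂_3 = (10 − 10) − 0 = 0, and there is no ∂_3, so H_2 ≅ 0.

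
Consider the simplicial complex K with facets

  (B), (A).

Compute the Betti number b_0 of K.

Take the total order A < B on the vertex set. Then K (dimension 0) consists of the simplices:

  0-simplices (2): A, B

Hence C_0 ≅ Z^2.

From H_k ≅ ker(∂_k) / im(∂_{k+1}) we obtain:

  H_0: rank C_0 − rank ∂_1 = 2 − 0 = 2, and there is no ∂_1, so H_0 ≅ Z^2.

Hence the Betti numbers are b_0 = 2.

b_0 = 2.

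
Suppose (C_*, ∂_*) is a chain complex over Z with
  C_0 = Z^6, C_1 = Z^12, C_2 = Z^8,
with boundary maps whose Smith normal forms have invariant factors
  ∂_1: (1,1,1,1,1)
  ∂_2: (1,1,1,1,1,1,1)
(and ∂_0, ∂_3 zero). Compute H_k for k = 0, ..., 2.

H_0 ≅ Z,  H_1 = 0,  H_2 ≅ Z.

H_0: b_0 = 6 − 0 − 5 = 1; torsion from ∂_1 factors > 1: none. So H_0 ≅ Z.
H_1: b_1 = 12 − 5 − 7 = 0; torsion from ∂_2 factors > 1: none. So H_1 ≅ 0.
H_2: b_2 = 8 − 7 − 0 = 1; torsion from ∂_3 factors > 1: none. So H_2 ≅ Z.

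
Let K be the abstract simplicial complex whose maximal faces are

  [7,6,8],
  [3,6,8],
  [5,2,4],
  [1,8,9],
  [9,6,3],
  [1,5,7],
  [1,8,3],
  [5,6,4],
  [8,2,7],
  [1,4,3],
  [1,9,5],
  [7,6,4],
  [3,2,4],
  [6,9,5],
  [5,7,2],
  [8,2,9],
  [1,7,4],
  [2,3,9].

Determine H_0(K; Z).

Take the total order 1 < 2 < 3 < 4 < 5 < 6 < 7 < 8 < 9 on the vertex set. Then K (dimension 2) consists of the simplices:

  0-simplices (9): [1], [2], [3], [4], [5], [6], [7], [8], [9]
  1-simplices (27): (27 of them)
  2-simplices (18): [1,3,4], [1,3,8], [1,4,7], [1,5,7], [1,5,9], [1,8,9], [2,3,4], [2,3,9], [2,4,5], [2,5,7], [2,7,8], [2,8,9], [3,6,8], [3,6,9], [4,5,6], [4,6,7], [5,6,9], [6,7,8]

so the chain groups are C_0 ≅ Z^9, C_1 ≅ Z^27, C_2 ≅ Z^18.

The boundary map ∂_1: C_1 → C_0 is given by ∂[p,q] = [q] − [p].
The resulting 9×27 matrix has rank 8, and its Smith normal form has invariant factors (1,1,1,1,1,1,1,1).

Boundary ∂_2: C_2 → C_1 sends each 2-simplex [p,q,r] to [q,r] − [p,r] + [p,q]. For instance
  ∂[2,8,9] = [8,9] − [2,9] + [2,8],
  ∂[1,3,8] = [3,8] − [1,8] + [1,3].
This gives a 27×18 integer matrix of rank 18; reducing to Smith normal form yields diagonal entries (1,1,1,1,1,1,1,1,1,1,1,1,1,1,1,1,1,2).

Reading off H_k = ker ∂_k / im ∂_{k+1}:

  H_0: rank C_0 − rank ∂_1 = 9 − 8 = 1, and the invariant factors of ∂_1 are all 1, so H_0 = Z.

H_0 ≅ Z.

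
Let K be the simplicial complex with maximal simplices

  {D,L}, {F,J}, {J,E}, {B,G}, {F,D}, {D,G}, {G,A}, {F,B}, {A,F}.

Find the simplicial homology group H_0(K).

We work with the vertex ordering A < B < D < E < F < G < J < L. The simplices of K, each written with vertices in increasing order, are:

  0-simplices (8): A, B, D, E, F, G, J, L
  1-simplices (9): AF, AG, BF, BG, DF, DG, DL, EJ, FJ

Hence C_0 ≅ Z^8, C_1 ≅ Z^9.

Boundary ∂_1: C_1 → C_0 maps an edge to its endpoints' difference, ∂[p,q] = q − p. For instance
  ∂AG = G − A.
As a 8×9 matrix over Z this has rank 7, with invariant factors (1,1,1,1,1,1,1).

From H_k ≅ ker(∂_k) / im(∂_{k+1}) we obtain:

  H_0: rank C_0 − rank ∂_1 = 8 − 7 = 1, and the invariant factors of ∂_1 are all 1, so H_0 = Z.

H_0 ≅ Z.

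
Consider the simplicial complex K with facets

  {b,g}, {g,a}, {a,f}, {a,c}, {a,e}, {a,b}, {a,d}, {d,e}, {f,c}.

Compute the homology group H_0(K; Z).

H_0 ≅ Z.

K has 7 vertices, 9 edges.
rank ∂_0 = 0, rank ∂_1 = 6 ⇒ b_0 = 7 − 0 − 6 = 1; all invariant factors of ∂_1 are 1 so no torsion. So H_0 = Z.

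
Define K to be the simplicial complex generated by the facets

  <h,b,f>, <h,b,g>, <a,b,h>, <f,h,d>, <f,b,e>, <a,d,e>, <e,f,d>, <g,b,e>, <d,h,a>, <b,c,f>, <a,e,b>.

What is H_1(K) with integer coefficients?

H_1 ≅ 0.

We work with the vertex ordering a < b < c < d < e < f < g < h. The simplices of K, each written with vertices in increasing order, are:

  0-simplices (8): a, b, c, d, e, f, g, h
  1-simplices (17): ab, ad, ae, ah, bc, be, bf, bg, bh, cf, de, df, dh, ef, eg, fh, gh
  2-simplices (11): abe, abh, ade, adh, bcf, bef, beg, bfh, bgh, def, dfh

Hence C_0 ≅ Z^8, C_1 ≅ Z^17, C_2 ≅ Z^11.

∂_1: C_1 → C_0 sends each edge [p,q] (with p < q) to q − p.
This gives a 8×17 integer matrix of rank 7; reducing to Smith normal form yields diagonal entries (1,1,1,1,1,1,1).

The boundary map ∂_2: C_2 → C_1 acts by ∂[p,q,r] = [q,r] − [p,r] + [p,q]. For instance
  ∂def = ef − df + de,
  ∂bef = ef − bf + be.
This gives a 17×11 integer matrix of rank 10; reducing to Smith normal form yields diagonal entries (1,1,1,1,1,1,1,1,1,1).

Reading off H_k = ker ∂_k / im ∂_{k+1}:

  H_1: rank ker ∂_1 − rank ∂_2 = (17 − 7) − 10 = 0, and the invariant factors of ∂_2 are all 1, so H_1 = 0.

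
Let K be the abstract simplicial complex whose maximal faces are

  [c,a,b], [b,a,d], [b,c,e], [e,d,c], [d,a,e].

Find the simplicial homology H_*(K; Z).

We work with the vertex ordering a < b < c < d < e. The simplices of K, each written with vertices in increasing order, are:

  0-simplices (5): a, b, c, d, e
  1-simplices (10): ab, ac, ad, ae, bc, bd, be, cd, ce, de
  2-simplices (5): abc, abd, ade, bce, cde

giving chain groups C_0 ≅ Z^5, C_1 ≅ Z^10, C_2 ≅ Z^5.

The boundary map ∂_1: C_1 → C_0 sends each edge [p,q] (with p < q) to q − p.
As a 5×10 matrix over Z this has rank 4, with invariant factors (1,1,1,1).

The boundary map ∂_2: C_2 → C_1 sends each 2-simplex [p,q,r] to [q,r] − [p,r] + [p,q]. For instance
  ∂bce = ce − be + bc,
  ∂abc = bc − ac + ab.
This gives a 10×5 integer matrix of rank 5; reducing to Smith normal form yields diagonal entries (1,1,1,1,1).

Now H_k = ker ∂_k / im ∂_{k+1}, so:

  H_0: rank C_0 − rank ∂_1 = 5 − 4 = 1, and the invariant factors of ∂_1 are all 1, so H_0 ≅ Z.
  H_1: rank ker ∂_1 − rank ∂_2 = (10 − 4) − 5 = 1, and the invariant factors of ∂_2 are all 1, so H_1 ≅ Z.
  H_2: rank ker ∂_2 − rank ∂_3 = (5 − 5) − 0 = 0, and there is no ∂_3, so H_2 ≅ 0.

As a check, the Euler characteristic is 5 − 10 + 5 = 0, which agrees with 1 − 1 + 0 = 0.
(K is a triangulation of the Möbius band.)

H_0 ≅ Z,  H_1 ≅ Z,  H_2 = 0.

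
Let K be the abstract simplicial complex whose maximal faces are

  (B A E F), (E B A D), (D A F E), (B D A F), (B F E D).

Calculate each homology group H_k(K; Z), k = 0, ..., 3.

H_0 ≅ Z,  H_1 = 0,  H_2 = 0,  H_3 ≅ Z.

Fix the vertex order A < B < D < E < F and write every simplex with vertices in increasing order. Then dim K = 3 and the simplices of K are:

  0-simplices (5): A, B, D, E, F
  1-simplices (10): AB, AD, AE, AF, BD, BE, BF, DE, DF, EF
  2-simplices (10): ABD, ABE, ABF, ADE, ADF, AEF, BDE, BDF, BEF, DEF
  3-simplices (5): ABDE, ABDF, ABEF, ADEF, BDEF

giving chain groups C_0 ≅ Z^5, C_1 ≅ Z^10, C_2 ≅ Z^10, C_3 ≅ Z^5.

Boundary ∂_1: C_1 → C_0 sends each edge [p,q] (with p < q) to q − p. For instance
  ∂DE = E − D.
The resulting 5×10 matrix has rank 4, and its Smith normal form has invariant factors (1,1,1,1).

The boundary map ∂_2: C_2 → C_1 acts by ∂[p,q,r] = [q,r] − [p,r] + [p,q]. For instance
  ∂ABE = BE − AE + AB,
  ∂BEF = EF − BF + BE.
As a 10×10 matrix over Z this has rank 6, with invariant factors (1,1,1,1,1,1).

Boundary ∂_3: C_3 → C_2 sends each 3-simplex σ to the alternating sum Σ_i (−1)^i (σ with its i-th vertex removed). For instance
  ∂ABDF = BDF − ADF + ABF − ABD,
  ∂ADEF = DEF − AEF + ADF − ADE.
As a 10×5 matrix over Z this has rank 4, with invariant factors (1,1,1,1).

Computing H_k = (kernel of ∂_k) / (image of ∂_{k+1}):

  H_0: rank C_0 − rank ∂_1 = 5 − 4 = 1, and the invariant factors of ∂_1 are all 1, so H_0 = Z.
  H_1: rank ker ∂_1 − rank ∂_2 = (10 − 4) − 6 = 0, and the invariant factors of ∂_2 are all 1, so H_1 = 0.
  H_2: rank ker ∂_2 − rank ∂_3 = (10 − 6) − 4 = 0, and the invariant factors of ∂_3 are all 1, so H_2 = 0.
  H_3: rank ker ∂_3 − rank ∂_4 = (5 − 4) − 0 = 1, and there is no ∂_4, so H_3 = Z.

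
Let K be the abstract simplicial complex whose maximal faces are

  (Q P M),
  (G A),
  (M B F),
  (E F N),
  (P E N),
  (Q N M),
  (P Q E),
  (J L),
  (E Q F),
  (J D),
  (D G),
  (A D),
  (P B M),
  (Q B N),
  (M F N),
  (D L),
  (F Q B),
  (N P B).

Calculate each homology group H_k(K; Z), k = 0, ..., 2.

H_0 ≅ Z^2,  H_1 ≅ Z^2 ⊕ Z/2,  H_2 = 0.

Take the total order A < B < D < E < F < G < J < L < M < N < P < Q on the vertex set. Then K (dimension 2) consists of the simplices:

  0-simplices (12): A, B, D, E, F, G, J, L, M, N, P, Q
  1-simplices (24): AD, AG, BF, BM, BN, BP, BQ, DG, DJ, DL, EF, EN, EP, EQ, FM, FN, FQ, JL, MN, MP, MQ, NP, NQ, PQ
  2-simplices (12): BFM, BFQ, BMP, BNP, BNQ, EFN, EFQ, ENP, EPQ, FMN, MNQ, MPQ

Hence C_0 ≅ Z^12, C_1 ≅ Z^24, C_2 ≅ Z^12.

The boundary map ∂_1: C_1 → C_0 maps an edge to its endpoints' difference, ∂[p,q] = q − p.
As a 12×24 matrix over Z this has rank 10, with invariant factors (1,1,1,1,1,1,1,1,1,1).

The boundary map ∂_2: C_2 → C_1 sends each 2-simplex [p,q,r] to [q,r] − [p,r] + [p,q]. For instance
  ∂FMN = MN − FN + FM,
  ∂BNQ = NQ − BQ + BN.
The resulting 24×12 matrix has rank 12, and its Smith normal form has invariant factors (1,1,1,1,1,1,1,1,1,1,1,2).

From H_k ≅ ker(∂_k) / im(∂_{k+1}) we obtain:

  H_0: rank C_0 − rank ∂_1 = 12 − 10 = 2, and the invariant factors of ∂_1 are all 1, so H_0 = Z^2.
  H_1: rank ker ∂_1 − rank ∂_2 = (24 − 10) − 12 = 2, and ∂_2 has invariant factor 2 > 1, so H_1 = Z^2 ⊕ Z/2.
  H_2: rank ker ∂_2 − rank ∂_3 = (12 − 12) − 0 = 0, and there is no ∂_3, so H_2 = 0.

(K is a triangulation of the disjoint union of the real projective plane RP^2 and a wedge of 2 circles.)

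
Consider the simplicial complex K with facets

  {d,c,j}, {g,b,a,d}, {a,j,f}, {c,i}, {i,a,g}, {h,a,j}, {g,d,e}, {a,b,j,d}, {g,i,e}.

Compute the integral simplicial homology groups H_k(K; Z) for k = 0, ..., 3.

Order the vertices as a < b < c < d < e < f < g < h < i < j. Listing each simplex with vertices in this order, K has dimension 3 with simplices:

  0-simplices (10): a, b, c, d, e, f, g, h, i, j
  1-simplices (21): ab, ad, af, ag, ah, ai, aj, bd, bg, bj, cd, ci, cj, de, dg, dj, eg, ei, fj, gi, hj
  2-simplices (13): abd, abg, abj, adg, adj, afj, agi, ahj, bdg, bdj, cdj, deg, egi
  3-simplices (2): abdg, abdj

giving chain groups C_0 ≅ Z^10, C_1 ≅ Z^21, C_2 ≅ Z^13, C_3 ≅ Z^2.

Boundary ∂_1: C_1 → C_0 sends each edge [p,q] (with p < q) to q − p. For instance
  ∂bj = j − b.
The 10×21 boundary matrix has rank 9 and Smith normal form diag(1,1,1,1,1,1,1,1,1).

Boundary ∂_2: C_2 → C_1 acts by ∂[p,q,r] = [q,r] − [p,r] + [p,q]. For instance
  ∂cdj = dj − cj + cd,
  ∂adj = dj − aj + ad.
This gives a 21×13 integer matrix of rank 11; reducing to Smith normal form yields diagonal entries (1,1,1,1,1,1,1,1,1,1,1).

∂_3: C_3 → C_2 sends each 3-simplex σ to the alternating sum Σ_i (−1)^i (σ with its i-th vertex removed). For instance
  ∂abdg = bdg − adg + abg − abd,
  ∂abdj = bdj − adj + abj − abd.
This gives a 13×2 integer matrix of rank 2; reducing to Smith normal form yields diagonal entries (1,1).

Computing H_k = (kernel of ∂_k) / (image of ∂_{k+1}):

  H_0: rank C_0 − rank ∂_1 = 10 − 9 = 1, and the invariant factors of ∂_1 are all 1, so H_0 ≅ Z.
  H_1: rank ker ∂_1 − rank ∂_2 = (21 − 9) − 11 = 1, and the invariant factors of ∂_2 are all 1, so H_1 ≅ Z.
  H_2: rank ker ∂_2 − rank ∂_3 = (13 − 11) − 2 = 0, and the invariant factors of ∂_3 are all 1, so H_2 ≅ 0.
  H_3: rank ker ∂_3 − rank ∂_4 = (2 − 2) − 0 = 0, and there is no ∂_4, so H_3 ≅ 0.

H_0 ≅ Z,  H_1 ≅ Z,  H_2 = 0,  H_3 = 0.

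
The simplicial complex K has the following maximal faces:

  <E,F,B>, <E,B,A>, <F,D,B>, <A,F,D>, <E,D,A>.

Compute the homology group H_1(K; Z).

H_1 = Z.

Fix the vertex order A < B < D < E < F and write every simplex with vertices in increasing order. Then dim K = 2 and the simplices of K are:

  0-simplices (5): A, B, D, E, F
  1-simplices (10): AB, AD, AE, AF, BD, BE, BF, DE, DF, EF
  2-simplices (5): ABE, ADE, ADF, BDF, BEF

giving chain groups C_0 ≅ Z^5, C_1 ≅ Z^10, C_2 ≅ Z^5.

Boundary ∂_1: C_1 → C_0 is given by ∂[p,q] = [q] − [p].
As a 5×10 matrix over Z this has rank 4, with invariant factors (1,1,1,1).

∂_2: C_2 → C_1 maps a triangle to the signed sum of its edges. For instance
  ∂ADF = DF − AF + AD,
  ∂ADE = DE − AE + AD.
As a 10×5 matrix over Z this has rank 5, with invariant factors (1,1,1,1,1).

Computing H_k = (kernel of ∂_k) / (image of ∂_{k+1}):

  H_1: rank ker ∂_1 − rank ∂_2 = (10 − 4) − 5 = 1, and the invariant factors of ∂_2 are all 1, so H_1 = Z.

(K is a triangulation of the Möbius band.)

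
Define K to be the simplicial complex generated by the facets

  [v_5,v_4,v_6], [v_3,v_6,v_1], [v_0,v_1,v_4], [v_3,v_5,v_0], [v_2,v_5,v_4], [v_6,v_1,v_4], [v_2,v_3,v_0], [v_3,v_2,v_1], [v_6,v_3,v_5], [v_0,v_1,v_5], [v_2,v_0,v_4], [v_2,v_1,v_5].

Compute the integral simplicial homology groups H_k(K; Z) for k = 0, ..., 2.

We work with the vertex ordering v_0 < v_1 < v_2 < v_3 < v_4 < v_5 < v_6. The simplices of K, each written with vertices in increasing order, are:

  0-simplices (7): [v_0], [v_1], [v_2], [v_3], [v_4], [v_5], [v_6]
  1-simplices (18): (18 of them)
  2-simplices (12): (12 of them)

giving chain groups C_0 ≅ Z^7, C_1 ≅ Z^18, C_2 ≅ Z^12.

Boundary ∂_1: C_1 → C_0 maps an edge to its endpoints' difference, ∂[p,q] = q − p. For instance
  ∂[v_2,v_3] = [v_3] − [v_2].
The resulting 7×18 matrix has rank 6, and its Smith normal form has invariant factors (1,1,1,1,1,1).

∂_2: C_2 → C_1 maps a triangle to the signed sum of its edges. For instance
  ∂[v_0,v_1,v_4] = [v_1,v_4] − [v_0,v_4] + [v_0,v_1],
  ∂[v_2,v_4,v_5] = [v_4,v_5] − [v_2,v_5] + [v_2,v_4].
The resulting 18×12 matrix has rank 12, and its Smith normal form has invariant factors (1,1,1,1,1,1,1,1,1,1,1,2).

Reading off H_k = ker ∂_k / im ∂_{k+1}:

  H_0: rank C_0 − rank ∂_1 = 7 − 6 = 1, and the invariant factors of ∂_1 are all 1, so H_0 = Z.
  H_1: rank ker ∂_1 − rank ∂_2 = (18 − 6) − 12 = 0, and ∂_2 has invariant factor 2 > 1, so H_1 = Z/2.
  H_2: rank ker ∂_2 − rank ∂_3 = (12 − 12) − 0 = 0, and there is no ∂_3, so H_2 = 0.

(K is a triangulation of the real projective plane RP^2.)

H_0 = Z,  H_1 = Z/2,  H_2 = 0.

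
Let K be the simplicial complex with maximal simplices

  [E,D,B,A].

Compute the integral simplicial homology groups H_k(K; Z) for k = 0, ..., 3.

H_0 ≅ Z,  H_1 = 0,  H_2 = 0,  H_3 = 0.

Fix the vertex order A < B < D < E and write every simplex with vertices in increasing order. Then dim K = 3 and the simplices of K are:

  0-simplices (4): A, B, D, E
  1-simplices (6): AB, AD, AE, BD, BE, DE
  2-simplices (4): ABD, ABE, ADE, BDE
  3-simplices (1): ABDE

Hence C_0 ≅ Z^4, C_1 ≅ Z^6, C_2 ≅ Z^4, C_3 ≅ Z^1.

∂_1: C_1 → C_0 is given by ∂[p,q] = [q] − [p]. For instance
  ∂AE = E − A.
This gives a 4×6 integer matrix of rank 3; reducing to Smith normal form yields diagonal entries (1,1,1).

The boundary map ∂_2: C_2 → C_1 maps a triangle to the signed sum of its edges. For instance
  ∂BDE = DE − BE + BD,
  ∂ABE = BE − AE + AB.
The 6×4 boundary matrix has rank 3 and Smith normal form diag(1,1,1).

The boundary map ∂_3: C_3 → C_2 sends each 3-simplex σ to the alternating sum Σ_i (−1)^i (σ with its i-th vertex removed). For instance
  ∂ABDE = BDE − ADE + ABE − ABD.
As a 4×1 matrix over Z this has rank 1, with invariant factors (1).

Now H_k = ker ∂_k / im ∂_{k+1}, so:

  H_0: rank C_0 − rank ∂_1 = 4 − 3 = 1, and the invariant factors of ∂_1 are all 1, so H_0 = Z.
  H_1: rank ker ∂_1 − rank ∂_2 = (6 − 3) − 3 = 0, and the invariant factors of ∂_2 are all 1, so H_1 = 0.
  H_2: rank ker ∂_2 − rank ∂_3 = (4 − 3) − 1 = 0, and the invariant factors of ∂_3 are all 1, so H_2 = 0.
  H_3: rank ker ∂_3 − rank ∂_4 = (1 − 1) − 0 = 0, and there is no ∂_4, so H_3 = 0.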